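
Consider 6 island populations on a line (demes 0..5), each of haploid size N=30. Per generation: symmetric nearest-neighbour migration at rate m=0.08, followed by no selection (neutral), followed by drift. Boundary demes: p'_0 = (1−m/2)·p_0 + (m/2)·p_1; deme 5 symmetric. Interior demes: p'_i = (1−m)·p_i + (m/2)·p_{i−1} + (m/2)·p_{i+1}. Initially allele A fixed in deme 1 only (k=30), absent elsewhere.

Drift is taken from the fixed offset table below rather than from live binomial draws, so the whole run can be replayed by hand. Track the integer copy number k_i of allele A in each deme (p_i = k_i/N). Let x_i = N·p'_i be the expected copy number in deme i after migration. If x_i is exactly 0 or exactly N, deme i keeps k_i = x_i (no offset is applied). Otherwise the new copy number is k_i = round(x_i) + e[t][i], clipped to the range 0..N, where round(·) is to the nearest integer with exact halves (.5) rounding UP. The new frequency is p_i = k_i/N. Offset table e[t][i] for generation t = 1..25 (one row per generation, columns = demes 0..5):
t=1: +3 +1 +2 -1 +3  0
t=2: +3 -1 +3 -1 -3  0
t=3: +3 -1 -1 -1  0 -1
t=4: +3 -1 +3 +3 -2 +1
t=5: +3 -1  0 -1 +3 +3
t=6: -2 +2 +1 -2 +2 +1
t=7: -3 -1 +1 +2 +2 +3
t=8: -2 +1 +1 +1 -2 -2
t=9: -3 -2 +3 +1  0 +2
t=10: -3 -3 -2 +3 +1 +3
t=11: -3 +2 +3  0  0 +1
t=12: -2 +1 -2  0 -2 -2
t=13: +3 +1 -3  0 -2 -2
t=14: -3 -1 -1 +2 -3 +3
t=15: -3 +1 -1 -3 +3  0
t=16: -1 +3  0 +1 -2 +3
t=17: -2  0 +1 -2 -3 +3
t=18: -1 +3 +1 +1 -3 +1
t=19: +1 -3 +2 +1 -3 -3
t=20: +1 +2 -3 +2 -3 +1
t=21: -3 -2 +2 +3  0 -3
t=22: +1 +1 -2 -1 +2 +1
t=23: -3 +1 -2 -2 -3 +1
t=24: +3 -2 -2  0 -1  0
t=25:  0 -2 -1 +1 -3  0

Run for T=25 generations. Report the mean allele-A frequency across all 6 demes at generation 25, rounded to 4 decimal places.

t=0: k=[0 30 0 0 0 0]
t=1: x=[1.2000 27.6000 1.2000 0.0000 0.0000 0.0000] k=[4 29 3 0 0 0]
t=2: x=[5.0000 26.9600 3.9200 0.1200 0.0000 0.0000] k=[8 26 7 0 0 0]
t=3: x=[8.7200 24.5200 7.4800 0.2800 0.0000 0.0000] k=[12 24 6 0 0 0]
t=4: x=[12.4800 22.8000 6.4800 0.2400 0.0000 0.0000] k=[15 22 9 3 0 0]
t=5: x=[15.2800 21.2000 9.2800 3.1200 0.1200 0.0000] k=[18 20 9 2 3 0]
t=6: x=[18.0800 19.4800 9.1600 2.3200 2.8400 0.1200] k=[16 21 10 0 5 1]
t=7: x=[16.2000 20.3600 10.0400 0.6000 4.6400 1.1600] k=[13 19 11 3 7 4]
t=8: x=[13.2400 18.4400 11.0000 3.4800 6.7200 4.1200] k=[11 19 12 4 5 2]
t=9: x=[11.3200 18.4000 11.9600 4.3600 4.8400 2.1200] k=[8 16 15 5 5 4]
t=10: x=[8.3200 15.6400 14.6400 5.4000 4.9600 4.0400] k=[5 13 13 8 6 7]
t=11: x=[5.3200 12.6800 12.8000 8.1200 6.1200 6.9600] k=[2 15 16 8 6 8]
t=12: x=[2.5200 14.5200 15.6400 8.2400 6.1600 7.9200] k=[1 16 14 8 4 6]
t=13: x=[1.6000 15.3200 13.8400 8.0800 4.2400 5.9200] k=[5 16 11 8 2 4]
t=14: x=[5.4400 15.3600 11.0800 7.8800 2.3200 3.9200] k=[2 14 10 10 0 7]
t=15: x=[2.4800 13.3600 10.1600 9.6000 0.6800 6.7200] k=[0 14 9 7 4 7]
t=16: x=[0.5600 13.2400 9.1200 6.9600 4.2400 6.8800] k=[0 16 9 8 2 10]
t=17: x=[0.6400 15.0800 9.2400 7.8000 2.5600 9.6800] k=[0 15 10 6 0 13]
t=18: x=[0.6000 14.2000 10.0400 5.9200 0.7600 12.4800] k=[0 17 11 7 0 13]
t=19: x=[0.6800 16.0800 11.0800 6.8800 0.8000 12.4800] k=[2 13 13 8 0 9]
t=20: x=[2.4400 12.5600 12.8000 7.8800 0.6800 8.6400] k=[3 15 10 10 0 10]
t=21: x=[3.4800 14.3200 10.2000 9.6000 0.8000 9.6000] k=[0 12 12 13 1 7]
t=22: x=[0.4800 11.5200 12.0400 12.4800 1.7200 6.7600] k=[1 13 10 11 4 8]
t=23: x=[1.4800 12.4000 10.1600 10.6800 4.4400 7.8400] k=[0 13 8 9 1 9]
t=24: x=[0.5200 12.2800 8.2400 8.6400 1.6400 8.6800] k=[4 10 6 9 1 9]
t=25: x=[4.2400 9.6000 6.2800 8.5600 1.6400 8.6800] k=[4 8 5 10 0 9]

0.2000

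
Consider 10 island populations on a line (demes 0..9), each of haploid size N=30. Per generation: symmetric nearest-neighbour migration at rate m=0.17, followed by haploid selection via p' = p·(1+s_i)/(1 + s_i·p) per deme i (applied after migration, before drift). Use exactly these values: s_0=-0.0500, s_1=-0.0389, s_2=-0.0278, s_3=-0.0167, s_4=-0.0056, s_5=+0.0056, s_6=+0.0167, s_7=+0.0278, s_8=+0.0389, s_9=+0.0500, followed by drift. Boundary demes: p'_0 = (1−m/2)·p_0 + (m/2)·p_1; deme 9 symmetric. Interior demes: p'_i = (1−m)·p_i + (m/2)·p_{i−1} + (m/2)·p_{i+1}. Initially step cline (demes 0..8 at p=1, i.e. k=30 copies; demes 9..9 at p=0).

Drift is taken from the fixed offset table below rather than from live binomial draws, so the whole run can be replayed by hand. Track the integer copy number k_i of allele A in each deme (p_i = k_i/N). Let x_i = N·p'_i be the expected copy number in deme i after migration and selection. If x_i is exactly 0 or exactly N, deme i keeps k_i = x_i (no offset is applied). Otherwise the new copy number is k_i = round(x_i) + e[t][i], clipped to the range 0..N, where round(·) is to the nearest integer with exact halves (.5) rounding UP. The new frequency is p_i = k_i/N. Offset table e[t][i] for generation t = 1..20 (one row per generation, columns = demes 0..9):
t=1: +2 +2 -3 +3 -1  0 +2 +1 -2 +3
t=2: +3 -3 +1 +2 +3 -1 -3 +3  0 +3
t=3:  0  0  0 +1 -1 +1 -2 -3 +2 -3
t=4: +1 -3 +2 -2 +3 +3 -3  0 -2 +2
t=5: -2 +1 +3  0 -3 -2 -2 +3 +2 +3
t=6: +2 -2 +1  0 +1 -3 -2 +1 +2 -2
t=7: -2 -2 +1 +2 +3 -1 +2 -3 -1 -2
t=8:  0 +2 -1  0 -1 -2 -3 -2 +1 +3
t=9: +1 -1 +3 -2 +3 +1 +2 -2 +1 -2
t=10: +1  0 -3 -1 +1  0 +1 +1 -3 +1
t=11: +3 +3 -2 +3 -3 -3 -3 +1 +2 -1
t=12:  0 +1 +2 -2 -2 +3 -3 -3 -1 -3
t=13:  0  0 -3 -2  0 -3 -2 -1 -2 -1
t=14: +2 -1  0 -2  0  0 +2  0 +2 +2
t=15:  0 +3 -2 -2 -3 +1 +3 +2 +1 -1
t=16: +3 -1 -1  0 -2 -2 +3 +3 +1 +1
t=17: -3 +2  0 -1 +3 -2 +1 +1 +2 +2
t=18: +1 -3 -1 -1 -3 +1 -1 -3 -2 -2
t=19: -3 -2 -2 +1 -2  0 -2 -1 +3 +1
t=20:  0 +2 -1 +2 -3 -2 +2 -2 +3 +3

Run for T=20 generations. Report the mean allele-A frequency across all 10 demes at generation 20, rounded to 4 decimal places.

0.7633

t=0: k=[30 30 30 30 30 30 30 30 30 0]
t=1: x=[30.0000 30.0000 30.0000 30.0000 30.0000 30.0000 30.0000 30.0000 27.5376 2.6662] k=[30 30 30 30 30 30 30 30 26 6]
t=2: x=[30.0000 30.0000 30.0000 30.0000 30.0000 30.0000 30.0000 29.6691 24.8059 7.9826] k=[30 30 30 30 30 30 30 30 25 11]
t=3: x=[30.0000 30.0000 30.0000 30.0000 30.0000 30.0000 30.0000 29.5863 24.4106 12.5446] k=[30 30 30 30 30 30 30 27 26 10]
t=4: x=[30.0000 30.0000 30.0000 30.0000 30.0000 30.0000 29.7492 27.2395 24.8889 11.7064] k=[30 30 30 30 30 30 27 27 23 14]
t=5: x=[30.0000 30.0000 30.0000 30.0000 30.0000 29.7464 27.2960 26.7405 22.7862 15.1309] k=[30 30 30 30 30 28 25 30 25 18]
t=6: x=[30.0000 30.0000 30.0000 30.0000 29.8290 27.9258 25.7409 29.1724 24.9913 18.9378] k=[30 30 30 30 30 25 24 30 27 17]
t=7: x=[30.0000 30.0000 30.0000 30.0000 29.5726 25.3619 24.6680 29.2552 26.5240 18.2010] k=[30 30 30 30 30 24 27 26 26 16]
t=8: x=[30.0000 30.0000 30.0000 30.0000 29.4872 24.7891 26.7088 26.1774 25.3032 17.2092] k=[30 30 30 30 28 23 24 24 26 20]
t=9: x=[30.0000 30.0000 30.0000 29.8271 27.7333 23.5384 23.9949 24.2977 25.4688 20.8237] k=[30 30 30 28 30 25 26 22 26 19]
t=10: x=[30.0000 30.0000 29.8252 28.3134 29.4017 25.5313 25.6371 22.8307 25.2203 19.9241] k=[30 30 27 27 30 26 27 24 22 21]
t=11: x=[30.0000 29.7348 27.1839 27.2127 29.4017 26.4425 26.7088 24.2141 22.3054 21.3877] k=[30 30 25 30 26 23 24 25 24 20]
t=12: x=[30.0000 29.5581 25.7481 29.2223 26.0658 23.3689 24.0791 24.9463 23.9318 20.6567] k=[30 30 28 27 24 26 21 22 23 18]
t=13: x=[30.0000 29.8232 28.0338 26.7819 24.3995 25.4267 21.6105 22.1598 22.7028 18.7699] k=[30 30 25 25 24 22 20 21 21 18]
t=14: x=[30.0000 29.5581 25.3146 24.8435 23.8877 22.0327 20.3637 21.0877 20.9874 18.6018] k=[30 29 25 23 24 22 22 21 23 21]
t=15: x=[29.9105 28.6964 25.0547 23.1665 23.7172 22.2023 22.0124 21.4239 22.8695 21.4709] k=[30 30 23 21 21 23 25 23 24 20]
t=16: x=[30.0000 29.3814 23.2791 21.0647 21.1350 23.0299 24.7323 23.3973 23.7656 20.6567] k=[30 28 22 21 19 21 28 26 25 22]
t=17: x=[29.8211 27.5730 22.2642 20.8080 19.3014 21.4592 27.2763 26.1774 24.9913 22.5320] k=[27 30 22 20 22 19 28 27 27 25]
t=18: x=[27.1244 29.0284 22.3504 20.2294 21.5409 20.0572 27.1924 27.1564 26.9366 25.3645] k=[28 26 21 19 19 21 26 24 25 23]
t=19: x=[27.7245 25.5981 21.0793 19.0532 19.1311 21.2896 25.4691 24.3813 24.9084 23.4239] k=[25 24 19 20 17 21 23 23 28 24]
t=20: x=[24.6947 23.4593 19.3169 19.5456 17.5541 20.8655 22.9200 23.5647 27.3293 24.5607] k=[25 25 18 22 15 19 25 22 30 28]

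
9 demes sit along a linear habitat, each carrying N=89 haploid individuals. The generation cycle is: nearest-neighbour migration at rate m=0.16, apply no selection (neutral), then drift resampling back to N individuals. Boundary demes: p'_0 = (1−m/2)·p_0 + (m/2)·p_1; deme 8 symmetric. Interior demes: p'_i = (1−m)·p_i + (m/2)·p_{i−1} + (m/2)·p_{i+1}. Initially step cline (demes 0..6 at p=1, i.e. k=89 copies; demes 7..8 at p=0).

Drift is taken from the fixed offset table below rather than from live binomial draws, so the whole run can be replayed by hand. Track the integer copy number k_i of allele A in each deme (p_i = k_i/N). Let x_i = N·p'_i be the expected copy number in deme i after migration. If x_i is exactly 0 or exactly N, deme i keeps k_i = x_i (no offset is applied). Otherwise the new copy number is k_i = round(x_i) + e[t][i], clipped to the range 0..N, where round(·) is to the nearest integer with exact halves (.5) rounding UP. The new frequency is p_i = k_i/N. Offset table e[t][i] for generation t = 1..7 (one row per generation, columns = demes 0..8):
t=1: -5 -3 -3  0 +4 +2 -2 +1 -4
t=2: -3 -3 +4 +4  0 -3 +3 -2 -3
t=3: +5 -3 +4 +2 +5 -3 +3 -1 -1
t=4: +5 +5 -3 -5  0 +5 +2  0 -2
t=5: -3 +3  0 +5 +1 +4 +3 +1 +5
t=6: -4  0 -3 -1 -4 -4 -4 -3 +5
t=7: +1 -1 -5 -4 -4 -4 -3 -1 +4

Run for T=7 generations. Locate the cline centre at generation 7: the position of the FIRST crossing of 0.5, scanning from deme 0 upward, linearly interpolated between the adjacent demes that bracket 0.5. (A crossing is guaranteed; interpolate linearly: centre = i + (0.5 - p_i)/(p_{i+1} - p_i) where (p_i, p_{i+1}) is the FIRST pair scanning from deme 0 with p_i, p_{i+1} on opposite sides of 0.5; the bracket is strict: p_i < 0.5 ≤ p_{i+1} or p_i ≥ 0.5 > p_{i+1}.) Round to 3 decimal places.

6.461

t=0: k=[89 89 89 89 89 89 89 0 0]
t=1: x=[89.0000 89.0000 89.0000 89.0000 89.0000 89.0000 81.8800 7.1200 0.0000] k=[89 89 89 89 89 89 80 8 0]
t=2: x=[89.0000 89.0000 89.0000 89.0000 89.0000 88.2800 74.9600 13.1200 0.6400] k=[89 89 89 89 89 85 78 11 0]
t=3: x=[89.0000 89.0000 89.0000 89.0000 88.6800 84.7600 73.2000 15.4800 0.8800] k=[89 89 89 89 89 82 76 14 0]
t=4: x=[89.0000 89.0000 89.0000 89.0000 88.4400 82.0800 71.5200 17.8400 1.1200] k=[89 89 89 89 88 87 74 18 0]
t=5: x=[89.0000 89.0000 89.0000 88.9200 88.0000 86.0400 70.5600 21.0400 1.4400] k=[89 89 89 89 89 89 74 22 6]
t=6: x=[89.0000 89.0000 89.0000 89.0000 89.0000 87.8000 71.0400 24.8800 7.2800] k=[89 89 89 89 89 84 67 22 12]
t=7: x=[89.0000 89.0000 89.0000 89.0000 88.6000 83.0400 64.7600 24.8000 12.8000] k=[89 89 89 89 85 79 62 24 17]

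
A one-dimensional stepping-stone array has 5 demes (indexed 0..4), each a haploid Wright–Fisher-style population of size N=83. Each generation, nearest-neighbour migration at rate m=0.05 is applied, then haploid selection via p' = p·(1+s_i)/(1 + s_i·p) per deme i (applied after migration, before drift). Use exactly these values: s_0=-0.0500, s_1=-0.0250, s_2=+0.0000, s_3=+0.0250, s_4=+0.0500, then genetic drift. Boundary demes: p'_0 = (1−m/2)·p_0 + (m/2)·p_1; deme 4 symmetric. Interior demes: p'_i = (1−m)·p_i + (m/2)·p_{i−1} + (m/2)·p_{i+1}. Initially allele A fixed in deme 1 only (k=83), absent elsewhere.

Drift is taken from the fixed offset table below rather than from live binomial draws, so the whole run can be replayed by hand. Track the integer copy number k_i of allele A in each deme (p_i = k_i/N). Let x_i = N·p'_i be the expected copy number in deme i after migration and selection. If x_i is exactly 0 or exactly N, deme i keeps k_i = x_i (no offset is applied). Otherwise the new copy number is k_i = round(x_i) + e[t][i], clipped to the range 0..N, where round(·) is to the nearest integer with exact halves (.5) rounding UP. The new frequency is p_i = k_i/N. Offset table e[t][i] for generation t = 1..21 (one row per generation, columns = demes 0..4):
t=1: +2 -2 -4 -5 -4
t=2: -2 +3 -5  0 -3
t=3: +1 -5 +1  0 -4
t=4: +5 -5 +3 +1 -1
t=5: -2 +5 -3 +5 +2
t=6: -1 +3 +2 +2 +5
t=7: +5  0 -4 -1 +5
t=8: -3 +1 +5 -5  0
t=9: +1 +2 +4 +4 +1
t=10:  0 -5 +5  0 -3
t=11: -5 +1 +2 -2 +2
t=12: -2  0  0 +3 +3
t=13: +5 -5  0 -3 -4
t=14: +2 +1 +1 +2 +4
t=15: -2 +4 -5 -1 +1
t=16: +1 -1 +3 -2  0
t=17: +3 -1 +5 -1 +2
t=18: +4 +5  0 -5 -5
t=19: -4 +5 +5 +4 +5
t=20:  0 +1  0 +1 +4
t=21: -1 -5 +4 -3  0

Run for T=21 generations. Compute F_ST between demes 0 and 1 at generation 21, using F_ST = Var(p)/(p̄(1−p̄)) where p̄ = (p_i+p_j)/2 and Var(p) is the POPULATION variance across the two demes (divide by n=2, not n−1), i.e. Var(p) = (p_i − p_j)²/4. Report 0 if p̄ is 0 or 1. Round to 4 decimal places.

0.0722

t=0: k=[0 83 0 0 0]
t=1: x=[1.9737 78.7490 2.0750 0.0000 0.0000] k=[4 77 0 0 0]
t=2: x=[5.5532 73.0300 1.9250 0.0000 0.0000] k=[4 76 0 0 0]
t=3: x=[5.5293 72.0618 1.9000 0.0000 0.0000] k=[7 67 3 0 0]
t=4: x=[8.1166 63.5252 4.5250 0.0769 0.0000] k=[13 59 8 1 0]
t=5: x=[13.5581 56.1169 9.1000 1.1783 0.0262] k=[12 61 6 6 2]
t=6: x=[12.6646 57.9595 7.3750 6.0368 2.2022] k=[12 61 9 8 7]
t=7: x=[12.6646 58.0353 10.2750 8.1803 7.3452] k=[18 58 6 7 12]
t=8: x=[18.2590 55.2342 7.3250 7.2620 12.3802] k=[15 56 12 2 12]
t=9: x=[15.3721 53.3946 12.8500 2.5606 12.2508] k=[16 55 17 7 13]
t=10: x=[16.2929 52.5888 17.7000 7.5681 13.3889] k=[16 48 23 8 10]
t=11: x=[16.1232 46.0567 23.2500 8.6138 10.3853] k=[11 47 25 7 12]
t=12: x=[11.3866 45.0290 25.1000 7.7467 12.3802] k=[9 45 25 11 15]
t=13: x=[9.4614 43.0757 25.1500 11.6959 15.5058] k=[14 38 25 9 12]
t=14: x=[13.9931 36.5564 24.9250 9.6842 12.4319] k=[16 38 26 12 16]
t=15: x=[15.8808 36.6311 25.9500 12.7136 16.5366] k=[14 41 21 12 18]
t=16: x=[14.0656 39.3008 21.2750 12.6373 18.5431] k=[15 38 24 11 19]
t=17: x=[14.9364 36.5564 24.0250 11.7723 19.5189] k=[18 36 29 11 22]
t=18: x=[17.7245 34.8621 28.7250 11.9758 22.5166] k=[22 40 29 7 18]
t=19: x=[21.6199 38.7515 28.7250 8.0018 18.4146] k=[18 44 34 12 23]
t=20: x=[17.9188 42.5752 33.7000 13.0950 23.5390] k=[18 44 34 14 28]
t=21: x=[17.9188 42.5752 33.7500 15.1535 28.5568] k=[17 38 38 12 29]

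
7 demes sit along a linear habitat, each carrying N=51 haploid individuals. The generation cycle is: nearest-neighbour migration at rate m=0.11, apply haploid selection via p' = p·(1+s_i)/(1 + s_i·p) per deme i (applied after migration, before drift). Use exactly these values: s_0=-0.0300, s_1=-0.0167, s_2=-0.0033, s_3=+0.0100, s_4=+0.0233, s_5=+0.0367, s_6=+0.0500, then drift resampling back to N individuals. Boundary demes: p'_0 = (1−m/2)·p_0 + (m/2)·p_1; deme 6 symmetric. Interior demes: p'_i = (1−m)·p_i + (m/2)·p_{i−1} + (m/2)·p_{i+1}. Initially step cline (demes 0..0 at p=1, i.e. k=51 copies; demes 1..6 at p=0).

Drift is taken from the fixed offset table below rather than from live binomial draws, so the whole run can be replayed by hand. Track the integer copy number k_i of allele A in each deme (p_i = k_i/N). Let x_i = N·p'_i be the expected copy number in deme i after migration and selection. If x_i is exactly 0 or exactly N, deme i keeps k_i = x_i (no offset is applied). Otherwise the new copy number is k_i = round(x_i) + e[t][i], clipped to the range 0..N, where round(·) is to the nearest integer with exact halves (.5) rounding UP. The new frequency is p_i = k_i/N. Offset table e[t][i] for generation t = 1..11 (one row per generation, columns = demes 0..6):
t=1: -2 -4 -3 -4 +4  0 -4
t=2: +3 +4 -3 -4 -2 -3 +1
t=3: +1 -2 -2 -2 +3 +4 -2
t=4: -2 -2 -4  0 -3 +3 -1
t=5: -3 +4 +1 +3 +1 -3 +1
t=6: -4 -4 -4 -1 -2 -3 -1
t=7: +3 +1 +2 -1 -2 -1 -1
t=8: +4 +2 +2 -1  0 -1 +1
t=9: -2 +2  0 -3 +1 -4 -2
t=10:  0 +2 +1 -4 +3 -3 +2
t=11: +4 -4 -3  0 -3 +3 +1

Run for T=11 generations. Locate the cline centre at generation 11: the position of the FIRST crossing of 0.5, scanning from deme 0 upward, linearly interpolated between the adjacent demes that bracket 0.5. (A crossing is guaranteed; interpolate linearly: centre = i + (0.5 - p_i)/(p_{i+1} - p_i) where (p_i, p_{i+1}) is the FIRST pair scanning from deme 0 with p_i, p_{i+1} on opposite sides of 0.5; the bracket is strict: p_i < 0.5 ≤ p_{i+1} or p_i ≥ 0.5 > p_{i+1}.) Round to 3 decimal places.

t=0: k=[51 0 0 0 0 0 0]
t=1: x=[48.1132 2.7607 0.0000 0.0000 0.0000 0.0000 0.0000] k=[46 0 0 0 0 0 0]
t=2: x=[43.2724 2.4898 0.0000 0.0000 0.0000 0.0000 0.0000] k=[46 6 0 0 0 0 0]
t=3: x=[43.6096 7.7586 0.3289 0.0000 0.0000 0.0000 0.0000] k=[45 6 0 0 0 0 0]
t=4: x=[42.6444 7.7042 0.3289 0.0000 0.0000 0.0000 0.0000] k=[41 6 0 0 0 0 0]
t=5: x=[38.7945 7.4868 0.3289 0.0000 0.0000 0.0000 0.0000] k=[36 11 1 0 0 0 0]
t=6: x=[34.2845 11.6727 1.4902 0.0555 0.0000 0.0000 0.0000] k=[30 8 0 0 0 0 0]
t=7: x=[28.4074 8.6484 0.4386 0.0000 0.0000 0.0000 0.0000] k=[31 10 2 0 0 0 0]
t=8: x=[29.4670 10.5732 2.3227 0.1111 0.0000 0.0000 0.0000] k=[33 13 4 0 0 0 0]
t=9: x=[31.5347 13.4377 4.2621 0.2222 0.0000 0.0000 0.0000] k=[30 15 4 0 0 0 0]
t=10: x=[28.7939 15.0408 4.3718 0.2222 0.0000 0.0000 0.0000] k=[29 17 5 0 0 0 0]
t=11: x=[27.9558 16.8097 5.3691 0.2777 0.0000 0.0000 0.0000] k=[32 13 2 0 0 0 0]

0.342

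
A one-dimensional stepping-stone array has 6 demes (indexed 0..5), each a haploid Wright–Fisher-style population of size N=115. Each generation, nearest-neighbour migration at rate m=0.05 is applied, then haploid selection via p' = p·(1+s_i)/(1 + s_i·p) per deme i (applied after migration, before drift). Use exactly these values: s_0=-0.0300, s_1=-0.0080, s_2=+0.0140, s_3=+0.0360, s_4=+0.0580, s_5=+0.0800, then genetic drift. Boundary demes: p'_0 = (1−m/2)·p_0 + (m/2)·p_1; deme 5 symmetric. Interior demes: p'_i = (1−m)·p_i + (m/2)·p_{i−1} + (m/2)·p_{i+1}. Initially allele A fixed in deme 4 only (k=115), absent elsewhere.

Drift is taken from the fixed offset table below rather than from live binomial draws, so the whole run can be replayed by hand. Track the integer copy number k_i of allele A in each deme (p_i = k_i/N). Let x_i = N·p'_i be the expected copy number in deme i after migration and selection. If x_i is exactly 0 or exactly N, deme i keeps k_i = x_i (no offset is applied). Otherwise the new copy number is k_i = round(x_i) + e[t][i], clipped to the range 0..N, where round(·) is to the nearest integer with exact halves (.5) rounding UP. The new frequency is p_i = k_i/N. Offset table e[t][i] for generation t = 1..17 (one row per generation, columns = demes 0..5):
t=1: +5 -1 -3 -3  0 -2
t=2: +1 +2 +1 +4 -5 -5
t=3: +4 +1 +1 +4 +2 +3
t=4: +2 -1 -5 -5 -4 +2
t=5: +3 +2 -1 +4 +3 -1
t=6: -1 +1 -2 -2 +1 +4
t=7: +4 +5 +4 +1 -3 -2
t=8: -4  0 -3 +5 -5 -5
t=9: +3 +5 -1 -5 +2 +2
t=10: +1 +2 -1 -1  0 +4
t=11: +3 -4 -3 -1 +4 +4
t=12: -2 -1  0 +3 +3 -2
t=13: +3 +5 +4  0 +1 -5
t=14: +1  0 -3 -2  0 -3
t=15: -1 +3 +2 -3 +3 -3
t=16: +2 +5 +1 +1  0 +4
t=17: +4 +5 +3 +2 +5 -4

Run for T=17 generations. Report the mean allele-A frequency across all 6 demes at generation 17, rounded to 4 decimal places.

0.3000

t=0: k=[0 0 0 0 115 0]
t=1: x=[0.0000 0.0000 0.0000 2.9758 109.5503 3.0988] k=[0 0 0 0 110 1]
t=2: x=[0.0000 0.0000 0.0000 2.8465 105.0496 4.0126] k=[0 0 0 7 100 0]
t=3: x=[0.0000 0.0000 0.1774 9.4523 96.0830 2.6953] k=[0 0 1 13 98 6]
t=4: x=[0.0000 0.0248 1.2926 15.2878 94.5406 8.9125] k=[0 0 0 10 91 11]
t=5: x=[0.0000 0.0000 0.2535 12.1541 88.1527 13.9142] k=[0 0 0 16 91 13]
t=6: x=[0.0000 0.0000 0.4056 18.0056 88.3468 15.9798] k=[0 0 0 16 89 20]
t=7: x=[0.0000 0.0000 0.4056 17.9544 86.6709 23.1137] k=[0 0 4 19 84 21]
t=8: x=[0.0000 0.0992 4.3326 20.8468 82.1391 24.0040] k=[0 0 1 26 77 19]
t=9: x=[0.0000 0.0248 1.6221 27.3810 75.7455 21.7762] k=[0 5 1 22 78 24]
t=10: x=[0.1213 4.7384 1.6474 23.5300 76.7034 26.9036] k=[1 7 1 23 77 31]
t=11: x=[1.1158 6.6495 1.7234 24.4745 75.9666 33.9624] k=[4 3 0 23 80 38]
t=12: x=[3.8598 2.9270 0.6590 24.5255 78.9351 41.0586] k=[2 2 1 28 82 39]
t=13: x=[1.9410 1.9595 1.7234 29.4430 80.9419 42.1071] k=[5 7 6 29 82 37]
t=14: x=[4.9050 6.8729 6.6870 30.5366 80.9174 40.1112] k=[6 7 4 29 81 37]
t=15: x=[5.8535 6.8481 4.7631 30.4603 79.9879 40.0856] k=[5 10 7 27 83 37]
t=16: x=[4.9779 9.7282 7.6740 28.6541 81.7972 40.1368] k=[7 15 9 30 82 44]
t=17: x=[6.9971 14.5476 9.7989 31.5787 81.1130 47.0740] k=[11 20 13 34 86 43]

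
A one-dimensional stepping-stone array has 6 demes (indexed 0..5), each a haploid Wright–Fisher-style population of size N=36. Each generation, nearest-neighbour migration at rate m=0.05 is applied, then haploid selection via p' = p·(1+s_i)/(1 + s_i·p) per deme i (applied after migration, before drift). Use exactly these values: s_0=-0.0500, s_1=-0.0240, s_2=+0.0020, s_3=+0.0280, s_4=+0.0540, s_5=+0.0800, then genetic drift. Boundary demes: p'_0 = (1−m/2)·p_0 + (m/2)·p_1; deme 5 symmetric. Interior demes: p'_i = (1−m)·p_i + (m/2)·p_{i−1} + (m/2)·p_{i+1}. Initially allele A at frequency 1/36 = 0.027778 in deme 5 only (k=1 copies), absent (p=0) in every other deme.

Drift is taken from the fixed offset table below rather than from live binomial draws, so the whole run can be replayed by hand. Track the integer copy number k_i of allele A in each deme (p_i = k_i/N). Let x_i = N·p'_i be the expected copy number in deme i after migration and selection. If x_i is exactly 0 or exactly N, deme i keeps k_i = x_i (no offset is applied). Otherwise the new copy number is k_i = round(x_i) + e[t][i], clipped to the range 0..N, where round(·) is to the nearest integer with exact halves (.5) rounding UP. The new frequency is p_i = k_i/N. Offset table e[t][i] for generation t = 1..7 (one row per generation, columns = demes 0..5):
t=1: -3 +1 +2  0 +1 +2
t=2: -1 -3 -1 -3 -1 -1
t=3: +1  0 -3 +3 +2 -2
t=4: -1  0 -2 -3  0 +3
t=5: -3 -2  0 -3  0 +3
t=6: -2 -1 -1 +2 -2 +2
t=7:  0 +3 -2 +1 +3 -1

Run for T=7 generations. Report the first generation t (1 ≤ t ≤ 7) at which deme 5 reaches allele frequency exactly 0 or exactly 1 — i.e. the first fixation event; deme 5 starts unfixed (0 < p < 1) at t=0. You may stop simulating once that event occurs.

3

t=0: k=[0 0 0 0 0 1]
t=1: x=[0.0000 0.0000 0.0000 0.0000 0.0263 1.0507] k=[0 0 0 0 1 3]
t=2: x=[0.0000 0.0000 0.0000 0.0257 1.0787 3.1653] k=[0 0 0 0 0 2]
t=3: x=[0.0000 0.0000 0.0000 0.0000 0.0527 2.0969] k=[0 0 0 0 2 0]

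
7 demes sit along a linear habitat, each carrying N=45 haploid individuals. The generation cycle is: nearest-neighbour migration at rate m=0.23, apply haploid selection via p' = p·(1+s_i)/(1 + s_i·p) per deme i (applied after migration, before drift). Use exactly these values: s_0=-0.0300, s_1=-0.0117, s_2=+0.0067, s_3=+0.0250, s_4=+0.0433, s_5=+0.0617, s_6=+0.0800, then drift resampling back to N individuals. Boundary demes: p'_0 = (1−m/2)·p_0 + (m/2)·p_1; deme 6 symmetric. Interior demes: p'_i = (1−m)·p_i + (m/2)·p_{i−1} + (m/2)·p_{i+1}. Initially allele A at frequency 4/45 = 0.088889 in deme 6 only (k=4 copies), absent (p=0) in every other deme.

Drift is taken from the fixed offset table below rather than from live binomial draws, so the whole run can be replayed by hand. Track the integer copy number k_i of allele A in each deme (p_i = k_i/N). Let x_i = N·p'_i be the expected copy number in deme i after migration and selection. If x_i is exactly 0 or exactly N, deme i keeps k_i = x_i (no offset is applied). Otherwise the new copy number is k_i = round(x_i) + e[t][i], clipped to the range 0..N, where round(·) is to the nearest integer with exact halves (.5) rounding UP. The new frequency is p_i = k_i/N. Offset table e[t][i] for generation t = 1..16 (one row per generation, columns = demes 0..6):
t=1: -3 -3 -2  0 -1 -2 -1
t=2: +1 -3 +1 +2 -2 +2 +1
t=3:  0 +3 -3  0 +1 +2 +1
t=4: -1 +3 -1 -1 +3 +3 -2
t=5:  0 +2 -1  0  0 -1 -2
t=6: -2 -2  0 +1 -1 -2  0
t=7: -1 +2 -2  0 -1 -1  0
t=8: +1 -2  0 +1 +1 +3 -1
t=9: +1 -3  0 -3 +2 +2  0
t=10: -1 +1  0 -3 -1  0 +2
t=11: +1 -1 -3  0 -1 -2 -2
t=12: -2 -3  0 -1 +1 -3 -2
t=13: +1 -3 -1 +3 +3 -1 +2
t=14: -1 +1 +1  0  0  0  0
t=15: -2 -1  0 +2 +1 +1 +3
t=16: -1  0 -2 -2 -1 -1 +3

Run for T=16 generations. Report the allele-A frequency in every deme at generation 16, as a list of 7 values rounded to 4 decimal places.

[0.0000, 0.0000, 0.0000, 0.0667, 0.1111, 0.0889, 0.2444]

t=0: k=[0 0 0 0 0 0 4]
t=1: x=[0.0000 0.0000 0.0000 0.0000 0.0000 0.4881 3.7993] k=[0 0 0 0 0 0 3]
t=2: x=[0.0000 0.0000 0.0000 0.0000 0.0000 0.3661 2.8539] k=[0 0 0 0 0 2 4]
t=3: x=[0.0000 0.0000 0.0000 0.0000 0.2399 2.1176 4.0445] k=[0 0 0 0 1 4 5]
t=4: x=[0.0000 0.0000 0.0000 0.1179 1.2817 3.9820 5.2304] k=[0 0 0 0 4 7 3]
t=5: x=[0.0000 0.0000 0.0000 0.4714 4.0381 6.5218 3.7140] k=[0 0 0 0 4 6 2]
t=6: x=[0.0000 0.0000 0.0000 0.4714 3.9190 5.5969 2.6452] k=[0 0 0 1 3 4 3]
t=7: x=[0.0000 0.0000 0.1158 1.1422 3.0016 3.9820 3.3457] k=[0 0 0 1 2 3 3]
t=8: x=[0.0000 0.0000 0.1158 1.0244 2.0826 3.0509 3.2228] k=[0 0 0 2 3 6 2]
t=9: x=[0.0000 0.0000 0.2315 1.9301 3.3594 5.4765 2.6452] k=[0 0 0 0 5 7 3]
t=10: x=[0.0000 0.0000 0.0000 0.5892 4.8349 6.6419 3.7140] k=[0 0 0 0 4 7 6]
t=11: x=[0.0000 0.0000 0.0000 0.4714 4.0381 6.8818 6.5332] k=[0 0 0 0 3 5 5]
t=12: x=[0.0000 0.0000 0.0000 0.3536 3.0016 5.0314 5.3524] k=[0 0 0 0 4 2 3]
t=13: x=[0.0000 0.0000 0.0000 0.4714 3.4424 2.4817 3.0999] k=[0 0 0 3 6 1 5]
t=14: x=[0.0000 0.0000 0.3473 3.0699 5.2742 2.1545 4.8639] k=[0 0 1 3 5 2 5]
t=15: x=[0.0000 0.1137 1.1223 3.0699 4.5970 2.8455 4.9861] k=[0 0 1 5 6 4 8]
t=16: x=[0.0000 0.1137 1.3537 4.7591 5.8679 4.9476 8.0355] k=[0 0 0 3 5 4 11]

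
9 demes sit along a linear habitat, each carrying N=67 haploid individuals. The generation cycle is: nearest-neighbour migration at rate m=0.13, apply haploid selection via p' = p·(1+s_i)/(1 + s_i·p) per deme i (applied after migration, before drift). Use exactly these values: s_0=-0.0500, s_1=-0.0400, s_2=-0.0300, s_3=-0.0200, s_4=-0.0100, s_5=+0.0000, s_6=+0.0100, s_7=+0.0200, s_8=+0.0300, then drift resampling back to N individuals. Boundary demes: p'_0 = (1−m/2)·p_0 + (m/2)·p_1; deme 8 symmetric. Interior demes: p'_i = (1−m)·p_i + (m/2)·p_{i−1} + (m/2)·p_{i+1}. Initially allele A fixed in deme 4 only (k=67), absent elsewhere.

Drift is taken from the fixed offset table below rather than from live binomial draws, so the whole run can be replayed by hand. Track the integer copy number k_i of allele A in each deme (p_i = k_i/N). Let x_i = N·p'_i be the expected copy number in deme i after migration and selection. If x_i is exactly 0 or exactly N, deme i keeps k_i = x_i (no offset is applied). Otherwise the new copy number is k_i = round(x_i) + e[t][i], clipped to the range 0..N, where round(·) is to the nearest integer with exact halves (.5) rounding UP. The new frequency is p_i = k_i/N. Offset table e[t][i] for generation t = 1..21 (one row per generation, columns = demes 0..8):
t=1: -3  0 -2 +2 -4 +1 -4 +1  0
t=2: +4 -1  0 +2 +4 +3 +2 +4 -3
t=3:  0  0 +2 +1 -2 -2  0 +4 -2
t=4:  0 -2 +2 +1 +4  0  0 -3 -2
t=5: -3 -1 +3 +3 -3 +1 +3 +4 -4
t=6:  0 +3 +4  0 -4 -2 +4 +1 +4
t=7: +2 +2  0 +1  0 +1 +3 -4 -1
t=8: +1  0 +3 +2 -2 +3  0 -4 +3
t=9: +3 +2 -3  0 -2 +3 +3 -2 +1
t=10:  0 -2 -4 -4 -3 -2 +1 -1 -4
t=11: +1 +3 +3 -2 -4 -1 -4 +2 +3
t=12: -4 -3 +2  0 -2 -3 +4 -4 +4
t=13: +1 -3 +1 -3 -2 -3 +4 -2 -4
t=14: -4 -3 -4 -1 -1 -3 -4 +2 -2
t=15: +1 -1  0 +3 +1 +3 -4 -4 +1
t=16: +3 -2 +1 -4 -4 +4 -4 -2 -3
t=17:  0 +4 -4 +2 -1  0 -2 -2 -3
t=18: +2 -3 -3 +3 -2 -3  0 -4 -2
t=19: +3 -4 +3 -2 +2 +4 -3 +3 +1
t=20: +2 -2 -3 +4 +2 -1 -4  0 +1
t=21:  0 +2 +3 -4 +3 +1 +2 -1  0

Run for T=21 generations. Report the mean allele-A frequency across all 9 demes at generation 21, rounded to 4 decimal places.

t=0: k=[0 0 0 0 67 0 0 0 0]
t=1: x=[0.0000 0.0000 0.0000 4.2735 58.2136 4.3550 0.0000 0.0000 0.0000] k=[0 0 0 6 54 5 0 0 0]
t=2: x=[0.0000 0.0000 0.3784 8.5778 47.5566 7.8600 0.3282 0.0000 0.0000] k=[0 0 0 11 52 11 2 0 0]
t=3: x=[0.0000 0.0000 0.6938 12.7402 46.5274 13.0800 2.4786 0.1326 0.0000] k=[0 0 3 14 45 11 2 4 0]
t=4: x=[0.0000 0.1872 3.4198 15.0628 40.6144 12.6250 2.7410 3.6782 0.2678] k=[0 0 5 16 45 13 3 1 0]
t=5: x=[0.0000 0.3121 5.2409 16.9133 40.8750 14.4300 3.5533 1.0860 0.0669] k=[0 0 8 20 38 15 7 5 0]
t=6: x=[0.0000 0.4994 8.0419 20.1046 35.1671 15.9750 7.4557 4.8941 0.3347] k=[0 3 12 20 31 14 11 6 4]
t=7: x=[0.1853 3.2610 11.6391 19.9111 29.0146 14.9100 10.9609 6.3072 4.2460] k=[2 5 12 21 29 16 14 2 3]
t=8: x=[2.0887 5.0655 11.8304 20.6453 27.4720 16.7150 13.4567 2.8994 3.0191] k=[3 5 15 23 25 20 13 0 6]
t=9: x=[2.9805 5.3167 14.5206 22.3084 24.3889 19.8700 12.7122 1.2592 5.7638] k=[6 7 12 22 22 23 16 0 7]
t=10: x=[5.7879 6.9999 12.0216 21.0572 21.9165 22.4800 15.5334 1.5242 6.7217] k=[6 5 8 17 19 20 17 1 3]
t=11: x=[5.6633 5.0655 8.1690 16.2946 18.7988 19.7400 16.2773 2.2120 2.9523] k=[7 8 11 14 15 19 12 4 6]
t=12: x=[6.7473 7.8429 10.7228 13.6491 15.0772 18.2850 12.0329 4.7364 6.0303] k=[3 5 13 14 13 15 16 1 10]
t=13: x=[2.9805 5.1911 12.2374 13.6491 13.0888 14.9350 15.0759 2.6092 9.6567] k=[4 2 13 11 11 12 19 1 6]
t=14: x=[3.6871 2.7358 11.8549 10.9438 10.9725 12.3900 17.5034 2.5430 5.8304] k=[0 0 8 10 10 9 14 5 4]
t=15: x=[0.0000 0.4994 7.4069 9.7012 9.8503 9.3900 13.1951 5.6211 4.1793] k=[0 0 7 13 11 12 9 2 5]
t=16: x=[0.0000 0.4369 6.7479 12.2761 11.1016 11.7400 8.8159 2.7009 4.9385] k=[0 0 8 8 7 16 5 1 2]
t=17: x=[0.0000 0.4994 7.2800 7.7948 7.5822 14.7000 5.5051 1.3510 1.9913] k=[0 4 3 10 7 15 4 0 0]
t=18: x=[0.2470 3.5358 3.4198 9.1886 7.6467 13.7650 4.4966 0.2652 0.0000] k=[2 1 0 12 6 11 4 0 0]
t=19: x=[1.8409 0.9606 0.8200 10.6478 6.6545 10.2200 4.2343 0.2652 0.0000] k=[5 0 4 9 9 14 1 3 0]
t=20: x=[4.4568 0.5618 3.9502 8.5236 9.2446 12.8300 1.9942 2.7263 0.2008] k=[6 0 1 13 11 12 0 3 1]
t=21: x=[5.3519 0.4369 1.6648 11.8911 11.1016 11.1550 0.9846 2.7263 1.1633] k=[5 2 5 8 14 12 3 2 1]

0.0862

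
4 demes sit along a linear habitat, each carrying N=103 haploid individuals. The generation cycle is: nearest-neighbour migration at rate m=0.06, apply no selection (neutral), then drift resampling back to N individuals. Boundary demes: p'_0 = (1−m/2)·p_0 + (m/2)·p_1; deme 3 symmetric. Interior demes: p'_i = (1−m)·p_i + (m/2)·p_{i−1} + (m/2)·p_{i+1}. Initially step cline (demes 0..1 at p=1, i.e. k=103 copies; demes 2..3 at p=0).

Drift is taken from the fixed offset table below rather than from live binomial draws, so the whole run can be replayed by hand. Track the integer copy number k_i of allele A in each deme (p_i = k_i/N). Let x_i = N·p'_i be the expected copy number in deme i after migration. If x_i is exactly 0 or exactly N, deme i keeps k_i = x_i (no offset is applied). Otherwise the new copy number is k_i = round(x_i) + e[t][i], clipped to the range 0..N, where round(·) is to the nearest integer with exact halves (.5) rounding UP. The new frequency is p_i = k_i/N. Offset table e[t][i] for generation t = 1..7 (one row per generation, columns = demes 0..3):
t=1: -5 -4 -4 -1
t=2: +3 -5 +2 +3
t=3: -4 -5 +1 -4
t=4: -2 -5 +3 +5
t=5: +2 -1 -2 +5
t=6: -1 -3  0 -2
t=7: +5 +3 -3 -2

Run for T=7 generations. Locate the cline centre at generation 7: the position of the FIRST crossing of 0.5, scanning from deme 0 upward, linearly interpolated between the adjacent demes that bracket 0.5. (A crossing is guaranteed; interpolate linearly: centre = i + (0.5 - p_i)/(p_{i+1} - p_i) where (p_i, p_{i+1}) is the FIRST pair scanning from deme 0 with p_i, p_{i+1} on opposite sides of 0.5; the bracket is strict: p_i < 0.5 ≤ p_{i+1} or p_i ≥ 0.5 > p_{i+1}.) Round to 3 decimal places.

1.325

t=0: k=[103 103 0 0]
t=1: x=[103.0000 99.9100 3.0900 0.0000] k=[103 96 0 0]
t=2: x=[102.7900 93.3300 2.8800 0.0000] k=[103 88 5 0]
t=3: x=[102.5500 85.9600 7.3400 0.1500] k=[99 81 8 0]
t=4: x=[98.4600 79.3500 9.9500 0.2400] k=[96 74 13 5]
t=5: x=[95.3400 72.8300 14.5900 5.2400] k=[97 72 13 10]
t=6: x=[96.2500 70.9800 14.6800 10.0900] k=[95 68 15 8]
t=7: x=[94.1900 67.2200 16.3800 8.2100] k=[99 70 13 6]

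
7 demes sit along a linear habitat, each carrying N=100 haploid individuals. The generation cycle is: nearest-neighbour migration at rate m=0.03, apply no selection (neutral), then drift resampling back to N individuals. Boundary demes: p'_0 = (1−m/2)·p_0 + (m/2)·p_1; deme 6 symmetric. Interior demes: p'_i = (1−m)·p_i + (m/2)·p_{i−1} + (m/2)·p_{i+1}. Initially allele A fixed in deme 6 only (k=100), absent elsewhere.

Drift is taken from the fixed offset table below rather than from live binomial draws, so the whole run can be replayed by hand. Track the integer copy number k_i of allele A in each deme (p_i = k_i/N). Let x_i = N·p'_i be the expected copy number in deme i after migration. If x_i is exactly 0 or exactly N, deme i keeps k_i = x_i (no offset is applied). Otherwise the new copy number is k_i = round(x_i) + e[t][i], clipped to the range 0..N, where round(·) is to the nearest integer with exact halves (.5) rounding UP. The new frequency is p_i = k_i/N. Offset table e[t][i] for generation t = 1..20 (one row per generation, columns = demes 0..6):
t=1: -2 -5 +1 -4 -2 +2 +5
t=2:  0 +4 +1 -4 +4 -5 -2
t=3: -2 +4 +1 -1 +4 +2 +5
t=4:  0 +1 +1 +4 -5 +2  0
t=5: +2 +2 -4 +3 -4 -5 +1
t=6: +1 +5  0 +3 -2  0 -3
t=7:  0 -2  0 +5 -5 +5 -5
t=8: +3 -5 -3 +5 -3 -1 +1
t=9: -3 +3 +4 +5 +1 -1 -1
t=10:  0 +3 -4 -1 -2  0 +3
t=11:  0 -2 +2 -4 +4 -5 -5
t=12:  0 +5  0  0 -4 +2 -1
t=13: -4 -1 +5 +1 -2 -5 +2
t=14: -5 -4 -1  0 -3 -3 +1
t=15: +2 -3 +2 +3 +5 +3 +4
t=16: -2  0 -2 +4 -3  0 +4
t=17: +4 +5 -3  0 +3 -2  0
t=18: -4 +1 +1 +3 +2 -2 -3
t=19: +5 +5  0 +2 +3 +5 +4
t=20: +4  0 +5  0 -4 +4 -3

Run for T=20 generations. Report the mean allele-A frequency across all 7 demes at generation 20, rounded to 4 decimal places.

0.2314

t=0: k=[0 0 0 0 0 0 100]
t=1: x=[0.0000 0.0000 0.0000 0.0000 0.0000 1.5000 98.5000] k=[0 0 0 0 0 4 100]
t=2: x=[0.0000 0.0000 0.0000 0.0000 0.0600 5.3800 98.5600] k=[0 0 0 0 4 0 97]
t=3: x=[0.0000 0.0000 0.0000 0.0600 3.8800 1.5150 95.5450] k=[0 0 0 0 8 4 100]
t=4: x=[0.0000 0.0000 0.0000 0.1200 7.8200 5.5000 98.5600] k=[0 0 0 4 3 8 99]
t=5: x=[0.0000 0.0000 0.0600 3.9250 3.0900 9.2900 97.6350] k=[0 0 0 7 0 4 99]
t=6: x=[0.0000 0.0000 0.1050 6.7900 0.1650 5.3650 97.5750] k=[0 0 0 10 0 5 95]
t=7: x=[0.0000 0.0000 0.1500 9.7000 0.2250 6.2750 93.6500] k=[0 0 0 15 0 11 89]
t=8: x=[0.0000 0.0000 0.2250 14.5500 0.3900 12.0050 87.8300] k=[0 0 0 20 0 11 89]
t=9: x=[0.0000 0.0000 0.3000 19.4000 0.4650 12.0050 87.8300] k=[0 0 4 24 1 11 87]
t=10: x=[0.0000 0.0600 4.2400 23.3550 1.4950 11.9900 85.8600] k=[0 3 0 22 0 12 89]
t=11: x=[0.0450 2.9100 0.3750 21.3400 0.5100 12.9750 87.8450] k=[0 1 2 17 5 8 83]
t=12: x=[0.0150 1.0000 2.2100 16.5950 5.2250 9.0800 81.8750] k=[0 6 2 17 1 11 81]
t=13: x=[0.0900 5.8500 2.2850 16.5350 1.3900 11.9000 79.9500] k=[0 5 7 18 0 7 82]
t=14: x=[0.0750 4.9550 7.1350 17.5650 0.3750 8.0200 80.8750] k=[0 1 6 18 0 5 82]
t=15: x=[0.0150 1.0600 6.1050 17.5500 0.3450 6.0800 80.8450] k=[2 0 8 21 5 9 85]
t=16: x=[1.9700 0.1500 8.0750 20.5650 5.3000 10.0800 83.8600] k=[0 0 6 25 2 10 88]
t=17: x=[0.0000 0.0900 6.1950 24.3700 2.4650 11.0500 86.8300] k=[0 5 3 24 5 9 87]
t=18: x=[0.0750 4.8950 3.3450 23.4000 5.3450 10.1100 85.8300] k=[0 6 4 26 7 8 83]
t=19: x=[0.0900 5.8800 4.3600 25.3850 7.3000 9.1100 81.8750] k=[5 11 4 27 10 14 86]
t=20: x=[5.0900 10.8050 4.4500 26.4000 10.3150 15.0200 84.9200] k=[9 11 9 26 6 19 82]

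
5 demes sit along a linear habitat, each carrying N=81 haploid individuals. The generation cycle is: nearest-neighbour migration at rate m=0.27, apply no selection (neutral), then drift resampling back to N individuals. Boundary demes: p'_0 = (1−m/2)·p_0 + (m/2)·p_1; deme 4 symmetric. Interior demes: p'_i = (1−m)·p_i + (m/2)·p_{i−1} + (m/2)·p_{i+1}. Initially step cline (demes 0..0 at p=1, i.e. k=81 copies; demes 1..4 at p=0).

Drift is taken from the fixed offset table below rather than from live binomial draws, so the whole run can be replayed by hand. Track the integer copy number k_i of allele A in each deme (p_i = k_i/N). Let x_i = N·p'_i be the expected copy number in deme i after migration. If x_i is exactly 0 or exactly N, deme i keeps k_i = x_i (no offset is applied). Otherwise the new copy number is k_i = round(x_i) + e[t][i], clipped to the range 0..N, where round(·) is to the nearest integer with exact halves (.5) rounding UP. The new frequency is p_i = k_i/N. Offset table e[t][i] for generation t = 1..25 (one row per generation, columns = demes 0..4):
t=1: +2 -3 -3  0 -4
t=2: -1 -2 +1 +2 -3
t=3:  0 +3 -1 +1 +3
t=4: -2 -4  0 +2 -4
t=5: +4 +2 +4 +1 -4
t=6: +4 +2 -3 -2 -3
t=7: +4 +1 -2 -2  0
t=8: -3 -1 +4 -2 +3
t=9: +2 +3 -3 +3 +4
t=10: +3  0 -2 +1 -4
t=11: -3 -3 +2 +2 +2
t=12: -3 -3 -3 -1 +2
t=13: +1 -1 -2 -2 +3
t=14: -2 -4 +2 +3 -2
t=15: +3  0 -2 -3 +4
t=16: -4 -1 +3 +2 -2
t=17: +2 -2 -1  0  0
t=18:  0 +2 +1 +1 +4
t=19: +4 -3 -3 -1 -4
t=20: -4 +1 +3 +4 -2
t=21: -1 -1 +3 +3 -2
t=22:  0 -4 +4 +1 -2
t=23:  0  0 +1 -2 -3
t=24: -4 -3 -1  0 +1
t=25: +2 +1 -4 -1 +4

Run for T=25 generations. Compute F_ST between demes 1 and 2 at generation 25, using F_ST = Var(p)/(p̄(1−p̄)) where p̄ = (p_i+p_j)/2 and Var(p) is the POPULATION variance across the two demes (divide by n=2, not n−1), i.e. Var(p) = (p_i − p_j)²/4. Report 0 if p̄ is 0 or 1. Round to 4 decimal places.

0.0021

t=0: k=[81 0 0 0 0]
t=1: x=[70.0650 10.9350 0.0000 0.0000 0.0000] k=[72 8 0 0 0]
t=2: x=[63.3600 15.5600 1.0800 0.0000 0.0000] k=[62 14 2 0 0]
t=3: x=[55.5200 18.8600 3.3500 0.2700 0.0000] k=[56 22 2 1 0]
t=4: x=[51.4100 23.8900 4.5650 1.0000 0.1350] k=[49 20 5 3 0]
t=5: x=[45.0850 21.8900 6.7550 2.8650 0.4050] k=[49 24 11 4 0]
t=6: x=[45.6250 25.6200 11.8100 4.4050 0.5400] k=[50 28 9 2 0]
t=7: x=[47.0300 28.4050 10.6200 2.6750 0.2700] k=[51 29 9 1 0]
t=8: x=[48.0300 29.2700 10.6200 1.9450 0.1350] k=[45 28 15 0 3]
t=9: x=[42.7050 28.5400 14.7300 2.4300 2.5950] k=[45 32 12 5 7]
t=10: x=[43.2450 31.0550 13.7550 6.2150 6.7300] k=[46 31 12 7 3]
t=11: x=[43.9750 30.4600 13.8900 7.1350 3.5400] k=[41 27 16 9 6]
t=12: x=[39.1100 27.4050 16.5400 9.5400 6.4050] k=[36 24 14 9 8]
t=13: x=[34.3800 24.2700 14.6750 9.5400 8.1350] k=[35 23 13 8 11]
t=14: x=[33.3800 23.2700 13.6750 9.0800 10.5950] k=[31 19 16 12 9]
t=15: x=[29.3800 20.2150 15.8650 12.1350 9.4050] k=[32 20 14 9 13]
t=16: x=[30.3800 20.8100 14.1350 10.2150 12.4600] k=[26 20 17 12 10]
t=17: x=[25.1900 20.4050 16.7300 12.4050 10.2700] k=[27 18 16 12 10]
t=18: x=[25.7850 18.9450 15.7300 12.2700 10.2700] k=[26 21 17 13 14]
t=19: x=[25.3250 21.1350 17.0000 13.6750 13.8650] k=[29 18 14 13 10]
t=20: x=[27.5150 18.9450 14.4050 12.7300 10.4050] k=[24 20 17 17 8]
t=21: x=[23.4600 20.1350 17.4050 15.7850 9.2150] k=[22 19 20 19 7]
t=22: x=[21.5950 19.5400 19.7300 17.5150 8.6200] k=[22 16 24 19 7]
t=23: x=[21.1900 17.8900 22.2450 18.0550 8.6200] k=[21 18 23 16 6]
t=24: x=[20.5950 19.0800 21.3800 15.5950 7.3500] k=[17 16 20 16 8]
t=25: x=[16.8650 16.6750 18.9200 15.4600 9.0800] k=[19 18 15 14 13]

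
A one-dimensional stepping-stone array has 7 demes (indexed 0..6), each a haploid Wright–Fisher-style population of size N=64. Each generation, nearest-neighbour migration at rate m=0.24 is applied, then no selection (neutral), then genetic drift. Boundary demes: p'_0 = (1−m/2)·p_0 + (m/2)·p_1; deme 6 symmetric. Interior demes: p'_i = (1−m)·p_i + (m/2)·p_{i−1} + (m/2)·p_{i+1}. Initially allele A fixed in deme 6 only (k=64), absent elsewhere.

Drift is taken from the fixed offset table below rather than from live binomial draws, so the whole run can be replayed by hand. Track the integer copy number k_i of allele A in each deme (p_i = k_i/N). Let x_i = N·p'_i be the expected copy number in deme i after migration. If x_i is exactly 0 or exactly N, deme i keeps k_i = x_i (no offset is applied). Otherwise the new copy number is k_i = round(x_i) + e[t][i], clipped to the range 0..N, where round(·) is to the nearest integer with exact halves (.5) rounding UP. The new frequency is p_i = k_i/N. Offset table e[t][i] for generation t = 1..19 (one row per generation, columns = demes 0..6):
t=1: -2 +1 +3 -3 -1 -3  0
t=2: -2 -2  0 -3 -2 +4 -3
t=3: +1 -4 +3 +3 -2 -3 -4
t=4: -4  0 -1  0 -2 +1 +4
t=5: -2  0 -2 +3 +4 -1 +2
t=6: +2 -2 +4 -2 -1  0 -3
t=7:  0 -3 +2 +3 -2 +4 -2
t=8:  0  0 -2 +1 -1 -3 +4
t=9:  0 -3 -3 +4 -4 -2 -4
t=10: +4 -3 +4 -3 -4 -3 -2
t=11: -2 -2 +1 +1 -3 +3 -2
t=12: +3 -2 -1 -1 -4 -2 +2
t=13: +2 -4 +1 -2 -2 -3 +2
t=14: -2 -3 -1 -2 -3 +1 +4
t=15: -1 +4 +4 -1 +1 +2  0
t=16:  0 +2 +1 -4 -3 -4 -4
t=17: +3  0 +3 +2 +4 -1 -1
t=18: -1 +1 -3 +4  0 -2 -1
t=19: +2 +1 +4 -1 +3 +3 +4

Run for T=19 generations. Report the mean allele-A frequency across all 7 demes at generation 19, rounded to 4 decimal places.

t=0: k=[0 0 0 0 0 0 64]
t=1: x=[0.0000 0.0000 0.0000 0.0000 0.0000 7.6800 56.3200] k=[0 0 0 0 0 5 56]
t=2: x=[0.0000 0.0000 0.0000 0.0000 0.6000 10.5200 49.8800] k=[0 0 0 0 0 15 47]
t=3: x=[0.0000 0.0000 0.0000 0.0000 1.8000 17.0400 43.1600] k=[0 0 0 0 0 14 39]
t=4: x=[0.0000 0.0000 0.0000 0.0000 1.6800 15.3200 36.0000] k=[0 0 0 0 0 16 40]
t=5: x=[0.0000 0.0000 0.0000 0.0000 1.9200 16.9600 37.1200] k=[0 0 0 0 6 16 39]
t=6: x=[0.0000 0.0000 0.0000 0.7200 6.4800 17.5600 36.2400] k=[0 0 0 0 5 18 33]
t=7: x=[0.0000 0.0000 0.0000 0.6000 5.9600 18.2400 31.2000] k=[0 0 0 4 4 22 29]
t=8: x=[0.0000 0.0000 0.4800 3.5200 6.1600 20.6800 28.1600] k=[0 0 0 5 5 18 32]
t=9: x=[0.0000 0.0000 0.6000 4.4000 6.5600 18.1200 30.3200] k=[0 0 0 8 3 16 26]
t=10: x=[0.0000 0.0000 0.9600 6.4400 5.1600 15.6400 24.8000] k=[0 0 5 3 1 13 23]
t=11: x=[0.0000 0.6000 4.1600 3.0000 2.6800 12.7600 21.8000] k=[0 0 5 4 0 16 20]
t=12: x=[0.0000 0.6000 4.2800 3.6400 2.4000 14.5600 19.5200] k=[0 0 3 3 0 13 22]
t=13: x=[0.0000 0.3600 2.6400 2.6400 1.9200 12.5200 20.9200] k=[0 0 4 1 0 10 23]
t=14: x=[0.0000 0.4800 3.1600 1.2400 1.3200 10.3600 21.4400] k=[0 0 2 0 0 11 25]
t=15: x=[0.0000 0.2400 1.5200 0.2400 1.3200 11.3600 23.3200] k=[0 4 6 0 2 13 23]
t=16: x=[0.4800 3.7600 5.0400 0.9600 3.0800 12.8800 21.8000] k=[0 6 6 0 0 9 18]
t=17: x=[0.7200 5.2800 5.2800 0.7200 1.0800 9.0000 16.9200] k=[4 5 8 3 5 8 16]
t=18: x=[4.1200 5.2400 7.0400 3.8400 5.1200 8.6000 15.0400] k=[3 6 4 8 5 7 14]
t=19: x=[3.3600 5.4000 4.7200 7.1600 5.6000 7.6000 13.1600] k=[5 6 9 6 9 11 17]

0.1406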